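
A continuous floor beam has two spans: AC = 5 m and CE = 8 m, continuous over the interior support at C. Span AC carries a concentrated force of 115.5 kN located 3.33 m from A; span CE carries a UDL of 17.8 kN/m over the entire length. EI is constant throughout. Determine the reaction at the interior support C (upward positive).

R_C = 190 kN

Take M_C as the redundant. Released structure: two simple spans AC and CE with a hinge at C.
Discontinuity in slope at C on the released structure — sum the simple-span end rotations:
  span AC: point load 115.5 at a = 3.33: Pab(L + a)/(6LEI) = 178.3/EI
  span CE: UDL 17.8: wL³/(24EI) = 379.7/EI
  relative rotation θ_0 = (178.3 + 379.7)/EI = 558.1/EI
A unit hogging moment at C produces rotation L₁/(3EI) + L₂/(3EI) = 4.333/EI.
Slope continuity at C: θ_0 = M_C·4.333/EI, so M_C = 558.1/4.333 = 128.8 kN·m (hogging).
Span AC, ΣM about A with M_C applied at C: R_C^{AC}·5 = 384.6 + 128.8, so R_C^{AC} = 102.7 kN and R_A = 115.5 − 102.7 = 12.82 kN.
Span CE, ΣM about E: R_C^{CE}·8 = 569.6 + 128.8, so R_C^{CE} = 87.3 kN and R_E = 142.4 − 87.3 = 55.1 kN.
R_C = 102.7 + 87.3 = 190 kN.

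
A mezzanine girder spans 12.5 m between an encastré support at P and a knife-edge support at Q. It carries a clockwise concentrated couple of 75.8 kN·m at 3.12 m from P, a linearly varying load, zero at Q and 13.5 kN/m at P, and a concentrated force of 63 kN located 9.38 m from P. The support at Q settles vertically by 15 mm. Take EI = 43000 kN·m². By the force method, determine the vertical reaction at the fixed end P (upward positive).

R_P = 87.61 kN

Release the roller at Q. Primary structure: cantilever fixed at P.
Deflection at Q on the released cantilever, summing each load's contribution:
  clockwise couple 75.8 at a = 3.12: M₀a(2L − a)/(2EI) = 2587/EI
  triangular load, peak 13.5 at the fixed end: w₀L⁴/(30EI) = 10986/EI
  point load 63 at a = 9.38: Pa²(3L − a)/(6EI) = 25978/EI
  δ_0 = 39552/EI
Tip deflection under a unit load at Q: L³/(3EI) = 651/EI.
With EI = 43000 kN·m²: δ_0 = 0.91981 m and δ_{QQ} = 0.015141 m/kN.
Compatibility — the beam at Q must follow the support down by 0.015 m: δ_0 − R_Q·δ_{QQ} = 0.015, so R_Q = (0.91981 − 0.015)/0.015141 = 59.76 kN.
Vertical equilibrium: R_P = ΣP − R_Q = 147.4 − 59.76 = 87.61 kN.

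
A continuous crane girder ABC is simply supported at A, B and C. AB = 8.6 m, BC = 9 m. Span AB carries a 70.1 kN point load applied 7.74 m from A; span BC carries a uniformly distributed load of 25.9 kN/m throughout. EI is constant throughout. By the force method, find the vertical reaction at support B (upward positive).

Insert a hinge at B; M_B is the redundant, and each span becomes simply supported.
End slopes at the hinge B, treating each span as simply supported:
  span AB: point load 70.1 at a = 7.74: Pab(L + a)/(6LEI) = 147.8/EI
  span BC: UDL 25.9: wL³/(24EI) = 786.7/EI
  relative rotation θ_0 = (147.8 + 786.7)/EI = 934.5/EI
A unit hogging moment at B produces rotation L₁/(3EI) + L₂/(3EI) = 5.867/EI.
Compatibility: M_B·(L₁+L₂)/(3EI) = θ_0, giving M_B = 159.3 kN·m (hogging).
Span AB, ΣM about A with M_B applied at B: R_B^{AB}·8.6 = 542.6 + 159.3, so R_B^{AB} = 81.61 kN and R_A = 70.1 − 81.61 = -11.51 kN.
Span BC, ΣM about C: R_B^{BC}·9 = 1049 + 159.3, so R_B^{BC} = 134.2 kN and R_C = 233.1 − 134.2 = 98.85 kN.
R_B = 81.61 + 134.2 = 215.9 kN.

R_B = 215.9 kN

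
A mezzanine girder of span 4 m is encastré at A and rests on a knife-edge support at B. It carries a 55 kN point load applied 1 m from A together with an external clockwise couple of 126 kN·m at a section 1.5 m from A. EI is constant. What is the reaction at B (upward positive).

Choose R_B as the redundant. The primary structure is the cantilever fixed at A.
Downward deflection at the released point B due to the loads:
  point load 55 at a = 1: Pa²(3L − a)/(6EI) = 100.8/EI
  clockwise couple 126 at a = 1.5: M₀a(2L − a)/(2EI) = 614.2/EI
  δ_0 = 715.1/EI
Flexibility coefficient — unit upward force at B: δ_{BB} = L³/(3EI) = 21.33/EI.
Compatibility at B: δ_0 − R_B·δ_{BB} = 0, so R_B = 715.1/21.33 = 33.52 kN.

R_B = 33.52 kN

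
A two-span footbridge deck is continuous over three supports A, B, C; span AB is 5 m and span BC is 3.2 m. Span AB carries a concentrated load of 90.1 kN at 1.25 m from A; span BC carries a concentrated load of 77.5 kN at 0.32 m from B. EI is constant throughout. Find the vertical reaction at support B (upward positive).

Take M_B as the redundant. Released structure: two simple spans AB and BC with a hinge at B.
End slopes at the hinge B, treating each span as simply supported:
  span AB: point load 90.1 at a = 1.25: Pab(L + a)/(6LEI) = 87.99/EI
  span BC: point load 77.5 at a = 0.32: Pab(L + b)/(6LEI) = 22.62/EI
  relative rotation θ_0 = (87.99 + 22.62)/EI = 110.6/EI
A unit hogging moment at B produces rotation L₁/(3EI) + L₂/(3EI) = 2.733/EI.
Compatibility: M_B·(L₁+L₂)/(3EI) = θ_0, giving M_B = 40.47 kN·m (hogging).
Span AB, ΣM about A with M_B applied at B: R_B^{AB}·5 = 112.6 + 40.47, so R_B^{AB} = 30.62 kN and R_A = 90.1 − 30.62 = 59.48 kN.
Span BC, ΣM about C: R_B^{BC}·3.2 = 223.2 + 40.47, so R_B^{BC} = 82.4 kN and R_C = 77.5 − 82.4 = -4.895 kN.
R_B = 30.62 + 82.4 = 113 kN.

R_B = 113 kN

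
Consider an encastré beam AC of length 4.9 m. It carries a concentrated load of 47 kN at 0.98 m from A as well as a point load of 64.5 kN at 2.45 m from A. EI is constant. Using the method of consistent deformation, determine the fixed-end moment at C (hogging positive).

M_C = 46.88 kN·m

Release both end moments; the primary structure is a simply-supported span AC with redundants M_A and M_C.
End rotations of the released simple span under the applied load (×1/EI):
  at A: point load 47 at a = 0.98: Pab(L + b)/(6LEI) = 54.17/EI
  at C: point load 47 at a = 0.98: Pab(L + a)/(6LEI) = 36.11/EI
  at A: point load 64.5 at a = 2.45: Pab(L + b)/(6LEI) = 96.79/EI
  at C: point load 64.5 at a = 2.45: Pab(L + a)/(6LEI) = 96.79/EI
  θ_A0 = 151/EI,  θ_C0 = 132.9/EI
Flexibility coefficients: a unit moment at one end gives L/(3EI) there and L/(6EI) at the far end, so f₁₁ = f₂₂ = 1.633/EI and f₁₂ = f₂₁ = 0.8167/EI.
Compatibility — zero rotation at each built-in end:
  1.633 M_A + 0.8167 M_C = 151
  0.8167 M_A + 1.633 M_C = 132.9
Solving the pair gives M_A = 68.98 kN·m and M_C = 46.88 kN·m (hogging).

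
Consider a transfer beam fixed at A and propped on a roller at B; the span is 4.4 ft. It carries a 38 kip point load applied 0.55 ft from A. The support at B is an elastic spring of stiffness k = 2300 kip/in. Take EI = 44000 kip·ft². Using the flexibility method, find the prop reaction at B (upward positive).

R_B = 0.8081 kip

Release the roller at B. Primary structure: cantilever fixed at A.
Downward deflection at the released point B due to the loads:
  point load 38 at a = 0.55: Pa²(3L − a)/(6EI) = 24.24/EI
Flexibility coefficient — unit upward force at B: δ_{BB} = L³/(3EI) = 28.39/EI.
With EI = 44000 kip·ft²: δ_0 = 0.000551 ft and δ_{BB} = 0.000645 ft/kip.
Compatibility — the spring shortens by R_B/k under the reaction it provides: δ_0 − R_B·δ_{BB} = R_B/k. With 1/k = 1/(2300×12) ft/kip = 0.000036 ft/kip, R_B = δ_0 / (δ_{BB} + 1/k) = 0.000551 / (0.000645 + 0.000036) = 0.8081 kip.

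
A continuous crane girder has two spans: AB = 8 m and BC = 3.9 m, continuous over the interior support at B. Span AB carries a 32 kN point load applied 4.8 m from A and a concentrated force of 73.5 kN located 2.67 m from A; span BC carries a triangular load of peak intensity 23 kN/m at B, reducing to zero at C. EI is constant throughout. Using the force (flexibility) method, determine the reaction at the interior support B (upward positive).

Release continuity at B by inserting a hinge; the redundant is the internal moment M_B. The primary structure is two simply-supported spans AB and BC.
Rotations at B on the released spans (each span's end-slope, ×1/EI):
  span AB: point load 32 at a = 4.8: Pab(L + a)/(6LEI) = 131.1/EI
  span AB: point load 73.5 at a = 2.67: Pab(L + a)/(6LEI) = 232.5/EI
  span BC: triangular load, peak 23: w₀L³/(45EI) = 30.32/EI
  relative rotation θ_0 = (363.6 + 30.32)/EI = 393.9/EI
A unit hogging moment at B produces rotation L₁/(3EI) + L₂/(3EI) = 3.967/EI.
Compatibility: M_B·(L₁+L₂)/(3EI) = θ_0, giving M_B = 99.3 kN·m (hogging).
Span AB, ΣM about A with M_B applied at B: R_B^{AB}·8 = 349.8 + 99.3, so R_B^{AB} = 56.14 kN and R_A = 105.5 − 56.14 = 49.36 kN.
Span BC, ΣM about C: R_B^{BC}·3.9 = 116.6 + 99.3, so R_B^{BC} = 55.36 kN and R_C = 44.85 − 55.36 = -10.51 kN.
R_B = 56.14 + 55.36 = 111.5 kN.

R_B = 111.5 kN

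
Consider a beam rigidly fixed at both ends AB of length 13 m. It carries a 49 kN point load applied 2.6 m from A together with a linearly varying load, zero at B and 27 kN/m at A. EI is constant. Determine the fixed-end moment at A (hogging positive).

Release both end moments; the primary structure is a simply-supported span AB with redundants M_A and M_B.
End rotations of the released simple span under the applied load (×1/EI):
  at A: point load 49 at a = 2.6: Pab(L + b)/(6LEI) = 397.5/EI
  at B: point load 49 at a = 2.6: Pab(L + a)/(6LEI) = 265/EI
  at A: triangular load, peak 27: w₀L³/(45EI) = 1318/EI
  at B: triangular load, peak 27: 7w₀L³/(360EI) = 1153/EI
  θ_A0 = 1716/EI,  θ_B0 = 1418/EI
Flexibility coefficients: a unit moment at one end gives L/(3EI) there and L/(6EI) at the far end, so f₁₁ = f₂₂ = 4.333/EI and f₁₂ = f₂₁ = 2.167/EI.
Compatibility — zero rotation at each built-in end:
  4.333 M_A + 2.167 M_B = 1716
  2.167 M_A + 4.333 M_B = 1418
Solving the pair gives M_A = 309.7 kN·m and M_B = 172.5 kN·m (hogging).

M_A = 309.7 kN·m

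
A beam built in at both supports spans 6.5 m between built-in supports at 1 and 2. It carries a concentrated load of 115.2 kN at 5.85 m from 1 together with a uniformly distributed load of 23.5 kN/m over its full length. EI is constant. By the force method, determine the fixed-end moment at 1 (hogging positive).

M_1 = 89.48 kN·m

Release both end moments; the primary structure is a simply-supported span 12 with redundants M_1 and M_2.
On the primary (simply-supported) span, the end slopes from the loading are:
  at 1: point load 115.2 at a = 5.85: Pab(L + b)/(6LEI) = 80.31/EI
  at 2: point load 115.2 at a = 5.85: Pab(L + a)/(6LEI) = 138.7/EI
  at 1: UDL 23.5: wL³/(24EI) = 268.9/EI
  at 2: UDL 23.5: wL³/(24EI) = 268.9/EI
  θ_10 = 349.2/EI,  θ_20 = 407.6/EI
Flexibility coefficients: a unit moment at one end gives L/(3EI) there and L/(6EI) at the far end, so f₁₁ = f₂₂ = 2.167/EI and f₁₂ = f₂₁ = 1.083/EI.
Compatibility — zero rotation at each built-in end:
  2.167 M_1 + 1.083 M_2 = 349.2
  1.083 M_1 + 2.167 M_2 = 407.6
Solving the pair gives M_1 = 89.48 kN·m and M_2 = 143.4 kN·m (hogging).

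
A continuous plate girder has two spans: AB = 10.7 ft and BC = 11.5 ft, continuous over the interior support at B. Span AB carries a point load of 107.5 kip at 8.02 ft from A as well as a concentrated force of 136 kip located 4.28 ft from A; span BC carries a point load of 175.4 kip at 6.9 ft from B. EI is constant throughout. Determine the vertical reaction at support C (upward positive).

R_C = 71.81 kip

Release continuity at B by inserting a hinge; the redundant is the internal moment M_B. The primary structure is two simply-supported spans AB and BC.
Discontinuity in slope at B on the released structure — sum the simple-span end rotations:
  span AB: point load 107.5 at a = 8.02: Pab(L + a)/(6LEI) = 673.7/EI
  span AB: point load 136 at a = 4.28: Pab(L + a)/(6LEI) = 872/EI
  span BC: point load 175.4 at a = 6.9: Pab(L + b)/(6LEI) = 1299/EI
  relative rotation θ_0 = (1546 + 1299)/EI = 2845/EI
A unit hogging moment at B produces rotation L₁/(3EI) + L₂/(3EI) = 7.4/EI.
Slope continuity at B: θ_0 = M_B·7.4/EI, so M_B = 2845/7.4 = 384.4 kip·ft (hogging).
Span BC, ΣM about C: R_B^{BC}·11.5 = 806.8 + 384.4, so R_B^{BC} = 103.6 kip and R_C = 175.4 − 103.6 = 71.81 kip.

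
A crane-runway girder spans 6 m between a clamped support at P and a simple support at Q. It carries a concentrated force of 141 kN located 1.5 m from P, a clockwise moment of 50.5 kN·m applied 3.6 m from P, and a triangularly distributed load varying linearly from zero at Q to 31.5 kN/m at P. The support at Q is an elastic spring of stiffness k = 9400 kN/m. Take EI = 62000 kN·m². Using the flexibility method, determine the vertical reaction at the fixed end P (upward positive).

Remove the prop at Q; the released (primary) structure is a cantilever built in at P.
Deflection at Q on the released cantilever, summing each load's contribution:
  point load 141 at a = 1.5: Pa²(3L − a)/(6EI) = 872.4/EI
  clockwise couple 50.5 at a = 3.6: M₀a(2L − a)/(2EI) = 763.6/EI
  triangular load, peak 31.5 at the fixed end: w₀L⁴/(30EI) = 1361/EI
  δ_0 = 2997/EI
Flexibility coefficient — unit upward force at Q: δ_{QQ} = L³/(3EI) = 72/EI.
With EI = 62000 kN·m²: δ_0 = 0.048335 m and δ_{QQ} = 0.001161 m/kN.
Compatibility — the spring shortens by R_Q/k under the reaction it provides: δ_0 − R_Q·δ_{QQ} = R_Q/k. With 1/k = 0.000106 m/kN, R_Q = δ_0 / (δ_{QQ} + 1/k) = 0.048335 / (0.001161 + 0.000106) = 38.13 kN.
Vertical equilibrium: R_P = ΣP − R_Q = 235.5 − 38.13 = 197.4 kN.

R_P = 197.4 kN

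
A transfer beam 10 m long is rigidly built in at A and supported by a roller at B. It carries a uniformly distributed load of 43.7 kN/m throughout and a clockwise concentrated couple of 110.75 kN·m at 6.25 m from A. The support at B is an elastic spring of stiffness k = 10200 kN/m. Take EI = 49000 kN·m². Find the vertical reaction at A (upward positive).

Choose R_B as the redundant. The primary structure is the cantilever fixed at A.
Downward deflection at the released point B due to the loads:
  UDL 43.7: wL⁴/(8EI) = 54625/EI
  clockwise couple 110.75 at a = 6.25: M₀a(2L − a)/(2EI) = 4759/EI
  δ_0 = 59384/EI
Flexibility coefficient — unit upward force at B: δ_{BB} = L³/(3EI) = 333.3/EI.
With EI = 49000 kN·m²: δ_0 = 1.2119 m and δ_{BB} = 0.006803 m/kN.
Compatibility — the spring shortens by R_B/k under the reaction it provides: δ_0 − R_B·δ_{BB} = R_B/k. With 1/k = 0.000098 m/kN, R_B = δ_0 / (δ_{BB} + 1/k) = 1.2119 / (0.006803 + 0.000098) = 175.6 kN.
Vertical equilibrium: R_A = ΣP − R_B = 437 − 175.6 = 261.4 kN.

R_A = 261.4 kN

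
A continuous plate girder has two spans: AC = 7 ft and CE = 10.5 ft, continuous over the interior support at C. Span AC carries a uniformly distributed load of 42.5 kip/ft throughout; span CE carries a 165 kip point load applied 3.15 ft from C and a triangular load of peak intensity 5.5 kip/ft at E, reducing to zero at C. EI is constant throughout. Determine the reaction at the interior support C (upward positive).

R_C = 347.9 kip

Insert a hinge at C; M_C is the redundant, and each span becomes simply supported.
Discontinuity in slope at C on the released structure — sum the simple-span end rotations:
  span AC: UDL 42.5: wL³/(24EI) = 607.4/EI
  span CE: point load 165 at a = 3.15: Pab(L + b)/(6LEI) = 1082/EI
  span CE: triangular load, peak 5.5: 7w₀L³/(360EI) = 123.8/EI
  relative rotation θ_0 = (607.4 + 1206)/EI = 1814/EI
A unit hogging moment at C produces rotation L₁/(3EI) + L₂/(3EI) = 5.833/EI.
Slope continuity at C: θ_0 = M_C·5.833/EI, so M_C = 1814/5.833 = 310.9 kip·ft (hogging).
Span AC, ΣM about A with M_C applied at C: R_C^{AC}·7 = 1041 + 310.9, so R_C^{AC} = 193.2 kip and R_A = 297.5 − 193.2 = 104.3 kip.
Span CE, ΣM about E: R_C^{CE}·10.5 = 1314 + 310.9, so R_C^{CE} = 154.7 kip and R_E = 193.9 − 154.7 = 39.14 kip.
R_C = 193.2 + 154.7 = 347.9 kip.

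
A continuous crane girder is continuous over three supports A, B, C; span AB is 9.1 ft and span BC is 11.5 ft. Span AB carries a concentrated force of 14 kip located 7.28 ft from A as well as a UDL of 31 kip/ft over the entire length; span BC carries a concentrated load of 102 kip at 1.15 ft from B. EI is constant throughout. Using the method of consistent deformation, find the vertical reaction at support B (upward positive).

Insert a hinge at B; M_B is the redundant, and each span becomes simply supported.
Rotations at B on the released spans (each span's end-slope, ×1/EI):
  span AB: point load 14 at a = 7.28: Pab(L + a)/(6LEI) = 55.65/EI
  span AB: UDL 31: wL³/(24EI) = 973.4/EI
  span BC: point load 102 at a = 1.15: Pab(L + b)/(6LEI) = 384.5/EI
  relative rotation θ_0 = (1029 + 384.5)/EI = 1413/EI
A unit hogging moment at B produces rotation L₁/(3EI) + L₂/(3EI) = 6.867/EI.
Slope continuity at B: θ_0 = M_B·6.867/EI, so M_B = 1413/6.867 = 205.8 kip·ft (hogging).
Span AB, ΣM about A with M_B applied at B: R_B^{AB}·9.1 = 1385 + 205.8, so R_B^{AB} = 174.9 kip and R_A = 296.1 − 174.9 = 121.2 kip.
Span BC, ΣM about C: R_B^{BC}·11.5 = 1056 + 205.8, so R_B^{BC} = 109.7 kip and R_C = 102 − 109.7 = -7.699 kip.
R_B = 174.9 + 109.7 = 284.6 kip.

R_B = 284.6 kip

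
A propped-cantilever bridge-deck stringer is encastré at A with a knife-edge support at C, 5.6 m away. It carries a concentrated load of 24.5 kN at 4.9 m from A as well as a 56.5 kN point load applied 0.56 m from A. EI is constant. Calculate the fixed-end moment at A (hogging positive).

Choose R_C as the redundant. The primary structure is the cantilever fixed at A.
Downward deflection at the released point C due to the loads:
  point load 24.5 at a = 4.9: Pa²(3L − a)/(6EI) = 1167/EI
  point load 56.5 at a = 0.56: Pa²(3L − a)/(6EI) = 47.96/EI
  δ_0 = 1215/EI
Tip deflection under a unit load at C: L³/(3EI) = 58.54/EI.
The prop prevents deflection at C: R_C = δ_0/δ_{CC} = 1215/58.54 = 20.75 kN.
Moment equilibrium about A: M_A = Σ(load moments about A) − R_C·L = 151.7 − 20.75×5.6 = 35.49 kN·m.

M_A = 35.49 kN·m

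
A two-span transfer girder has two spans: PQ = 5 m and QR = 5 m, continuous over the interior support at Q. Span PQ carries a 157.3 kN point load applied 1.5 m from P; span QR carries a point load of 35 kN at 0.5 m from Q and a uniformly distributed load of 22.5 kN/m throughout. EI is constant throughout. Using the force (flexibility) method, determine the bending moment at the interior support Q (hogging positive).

M_Q = 96.32 kN·m

Release continuity at Q by inserting a hinge; the redundant is the internal moment M_Q. The primary structure is two simply-supported spans PQ and QR.
End slopes at the hinge Q, treating each span as simply supported:
  span PQ: point load 157.3 at a = 1.5: Pab(L + a)/(6LEI) = 178.9/EI
  span QR: point load 35 at a = 0.5: Pab(L + b)/(6LEI) = 24.94/EI
  span QR: UDL 22.5: wL³/(24EI) = 117.2/EI
  relative rotation θ_0 = (178.9 + 142.1)/EI = 321.1/EI
A unit hogging moment at Q produces rotation L₁/(3EI) + L₂/(3EI) = 3.333/EI.
Slope continuity at Q: θ_0 = M_Q·3.333/EI, so M_Q = 321.1/3.333 = 96.32 kN·m (hogging).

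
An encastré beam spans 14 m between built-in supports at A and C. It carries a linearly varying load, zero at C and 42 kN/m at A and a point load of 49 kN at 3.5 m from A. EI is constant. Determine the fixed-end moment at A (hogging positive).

M_A = 508.1 kN·m

Release both end moments; the primary structure is a simply-supported span AC with redundants M_A and M_C.
On the primary (simply-supported) span, the end slopes from the loading are:
  at A: triangular load, peak 42: w₀L³/(45EI) = 2561/EI
  at C: triangular load, peak 42: 7w₀L³/(360EI) = 2241/EI
  at A: point load 49 at a = 3.5: Pab(L + b)/(6LEI) = 525.2/EI
  at C: point load 49 at a = 3.5: Pab(L + a)/(6LEI) = 375.2/EI
  θ_A0 = 3086/EI,  θ_C0 = 2616/EI
Flexibility coefficients: a unit moment at one end gives L/(3EI) there and L/(6EI) at the far end, so f₁₁ = f₂₂ = 4.667/EI and f₁₂ = f₂₁ = 2.333/EI.
Compatibility — zero rotation at each built-in end:
  4.667 M_A + 2.333 M_C = 3086
  2.333 M_A + 4.667 M_C = 2616
Solving the pair gives M_A = 508.1 kN·m and M_C = 306.6 kN·m (hogging).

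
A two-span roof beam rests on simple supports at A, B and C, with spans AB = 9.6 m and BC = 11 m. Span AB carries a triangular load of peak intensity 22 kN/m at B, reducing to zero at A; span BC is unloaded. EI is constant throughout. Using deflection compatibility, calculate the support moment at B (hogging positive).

M_B = 62.99 kN·m

Release continuity at B by inserting a hinge; the redundant is the internal moment M_B. The primary structure is two simply-supported spans AB and BC.
Rotations at B on the released spans (each span's end-slope, ×1/EI):
  span AB: triangular load, peak 22: w₀L³/(45EI) = 432.5/EI
  relative rotation θ_0 = (432.5 + 0)/EI = 432.5/EI
A unit hogging moment at B produces rotation L₁/(3EI) + L₂/(3EI) = 6.867/EI.
Slope continuity at B: θ_0 = M_B·6.867/EI, so M_B = 432.5/6.867 = 62.99 kN·m (hogging).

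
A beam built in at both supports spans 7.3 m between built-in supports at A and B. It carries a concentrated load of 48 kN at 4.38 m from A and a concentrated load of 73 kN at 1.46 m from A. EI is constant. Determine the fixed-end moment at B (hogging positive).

Take the two fixed-end moments M_A, M_B as redundants; the released structure is the simple span AB.
End rotations of the released simple span under the applied load (×1/EI):
  at A: point load 48 at a = 4.38: Pab(L + b)/(6LEI) = 143.2/EI
  at B: point load 48 at a = 4.38: Pab(L + a)/(6LEI) = 163.7/EI
  at A: point load 73 at a = 1.46: Pab(L + b)/(6LEI) = 186.7/EI
  at B: point load 73 at a = 1.46: Pab(L + a)/(6LEI) = 124.5/EI
  θ_A0 = 330/EI,  θ_B0 = 288.2/EI
Flexibility coefficients: a unit moment at one end gives L/(3EI) there and L/(6EI) at the far end, so f₁₁ = f₂₂ = 2.433/EI and f₁₂ = f₂₁ = 1.217/EI.
Compatibility — zero rotation at each built-in end:
  2.433 M_A + 1.217 M_B = 330
  1.217 M_A + 2.433 M_B = 288.2
Solving the pair gives M_A = 101.8 kN·m and M_B = 67.51 kN·m (hogging).

M_B = 67.51 kN·m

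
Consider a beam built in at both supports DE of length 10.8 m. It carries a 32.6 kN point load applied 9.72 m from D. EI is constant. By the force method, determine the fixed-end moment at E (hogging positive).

M_E = 28.52 kN·m

Take the two fixed-end moments M_D, M_E as redundants; the released structure is the simple span DE.
On the primary (simply-supported) span, the end slopes from the loading are:
  at D: point load 32.6 at a = 9.72: Pab(L + b)/(6LEI) = 62.74/EI
  at E: point load 32.6 at a = 9.72: Pab(L + a)/(6LEI) = 108.4/EI
  θ_D0 = 62.74/EI,  θ_E0 = 108.4/EI
Flexibility coefficients: a unit moment at one end gives L/(3EI) there and L/(6EI) at the far end, so f₁₁ = f₂₂ = 3.6/EI and f₁₂ = f₂₁ = 1.8/EI.
Compatibility — zero rotation at each built-in end:
  3.6 M_D + 1.8 M_E = 62.74
  1.8 M_D + 3.6 M_E = 108.4
Solving the pair gives M_D = 3.169 kN·m and M_E = 28.52 kN·m (hogging).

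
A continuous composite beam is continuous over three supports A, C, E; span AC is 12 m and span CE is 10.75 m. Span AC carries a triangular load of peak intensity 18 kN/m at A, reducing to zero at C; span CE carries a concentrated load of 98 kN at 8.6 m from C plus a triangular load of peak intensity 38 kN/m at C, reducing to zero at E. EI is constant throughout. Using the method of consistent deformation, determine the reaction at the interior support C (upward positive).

Take M_C as the redundant. Released structure: two simple spans AC and CE with a hinge at C.
Discontinuity in slope at C on the released structure — sum the simple-span end rotations:
  span AC: triangular load, peak 18: 7w₀L³/(360EI) = 604.8/EI
  span CE: point load 98 at a = 8.6: Pab(L + b)/(6LEI) = 362.4/EI
  span CE: triangular load, peak 38: w₀L³/(45EI) = 1049/EI
  relative rotation θ_0 = (604.8 + 1411)/EI = 2016/EI
A unit hogging moment at C produces rotation L₁/(3EI) + L₂/(3EI) = 7.583/EI.
Slope continuity at C: θ_0 = M_C·7.583/EI, so M_C = 2016/7.583 = 265.9 kN·m (hogging).
Span AC, ΣM about A with M_C applied at C: R_C^{AC}·12 = 432 + 265.9, so R_C^{AC} = 58.16 kN and R_A = 108 − 58.16 = 49.84 kN.
Span CE, ΣM about E: R_C^{CE}·10.75 = 1674 + 265.9, so R_C^{CE} = 180.5 kN and R_E = 302.2 − 180.5 = 121.8 kN.
R_C = 58.16 + 180.5 = 238.7 kN.

R_C = 238.7 kN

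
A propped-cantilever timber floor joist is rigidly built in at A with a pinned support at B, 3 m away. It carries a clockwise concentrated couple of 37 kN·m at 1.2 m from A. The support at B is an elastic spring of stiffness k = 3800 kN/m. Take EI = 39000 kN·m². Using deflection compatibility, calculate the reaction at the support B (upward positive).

R_B = 5.532 kN

Take the reaction at B as the redundant and release it; the primary structure is a cantilever fixed at A.
Downward deflection at the released point B due to the loads:
  clockwise couple 37 at a = 1.2: M₀a(2L − a)/(2EI) = 106.6/EI
Flexibility coefficient — unit upward force at B: δ_{BB} = L³/(3EI) = 9/EI.
With EI = 39000 kN·m²: δ_0 = 0.002732 m and δ_{BB} = 0.000231 m/kN.
Compatibility — the spring shortens by R_B/k under the reaction it provides: δ_0 − R_B·δ_{BB} = R_B/k. With 1/k = 0.000263 m/kN, R_B = δ_0 / (δ_{BB} + 1/k) = 0.002732 / (0.000231 + 0.000263) = 5.532 kN.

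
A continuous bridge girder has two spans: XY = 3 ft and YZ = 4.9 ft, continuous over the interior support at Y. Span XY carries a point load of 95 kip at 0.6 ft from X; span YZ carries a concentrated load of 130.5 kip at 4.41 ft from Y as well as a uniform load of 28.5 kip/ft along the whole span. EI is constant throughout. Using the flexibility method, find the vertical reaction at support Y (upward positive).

Release continuity at Y by inserting a hinge; the redundant is the internal moment M_Y. The primary structure is two simply-supported spans XY and YZ.
End slopes at the hinge Y, treating each span as simply supported:
  span XY: point load 95 at a = 0.6: Pab(L + a)/(6LEI) = 27.36/EI
  span YZ: point load 130.5 at a = 4.41: Pab(L + b)/(6LEI) = 51.7/EI
  span YZ: UDL 28.5: wL³/(24EI) = 139.7/EI
  relative rotation θ_0 = (27.36 + 191.4)/EI = 218.8/EI
A unit hogging moment at Y produces rotation L₁/(3EI) + L₂/(3EI) = 2.633/EI.
Compatibility: M_Y·(L₁+L₂)/(3EI) = θ_0, giving M_Y = 83.08 kip·ft (hogging).
Span XY, ΣM about X with M_Y applied at Y: R_Y^{XY}·3 = 57 + 83.08, so R_Y^{XY} = 46.69 kip and R_X = 95 − 46.69 = 48.31 kip.
Span YZ, ΣM about Z: R_Y^{YZ}·4.9 = 406.1 + 83.08, so R_Y^{YZ} = 99.83 kip and R_Z = 270.1 − 99.83 = 170.3 kip.
R_Y = 46.69 + 99.83 = 146.5 kip.

R_Y = 146.5 kip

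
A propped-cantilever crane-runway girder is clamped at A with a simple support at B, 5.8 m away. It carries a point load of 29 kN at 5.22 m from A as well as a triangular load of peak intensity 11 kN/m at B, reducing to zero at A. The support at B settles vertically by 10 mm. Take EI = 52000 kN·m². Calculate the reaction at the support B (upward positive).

R_B = 34.21 kN

Release the roller at B. Primary structure: cantilever fixed at A.
Primary-structure tip deflection at B by superposition:
  point load 29 at a = 5.22: Pa²(3L − a)/(6EI) = 1604/EI
  triangular load, peak 11 at the free end: 11w₀L⁴/(120EI) = 1141/EI
  δ_0 = 2745/EI
Tip deflection under a unit load at B: L³/(3EI) = 65.04/EI.
With EI = 52000 kN·m²: δ_0 = 0.052792 m and δ_{BB} = 0.001251 m/kN.
Compatibility — the beam at B must follow the support down by 0.01 m: δ_0 − R_B·δ_{BB} = 0.01, so R_B = (0.052792 − 0.01)/0.001251 = 34.21 kN.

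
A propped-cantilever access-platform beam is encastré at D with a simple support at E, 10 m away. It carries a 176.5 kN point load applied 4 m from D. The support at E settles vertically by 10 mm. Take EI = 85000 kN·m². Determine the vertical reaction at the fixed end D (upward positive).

Remove the prop at E; the released (primary) structure is a cantilever built in at D.
Primary-structure tip deflection at E by superposition:
  point load 176.5 at a = 4: Pa²(3L − a)/(6EI) = 12237/EI
Flexibility coefficient — unit upward force at E: δ_{EE} = L³/(3EI) = 333.3/EI.
With EI = 85000 kN·m²: δ_0 = 0.14397 m and δ_{EE} = 0.003922 m/kN.
Compatibility — the beam at E must follow the support down by 0.01 m: δ_0 − R_E·δ_{EE} = 0.01, so R_E = (0.14397 − 0.01)/0.003922 = 34.16 kN.
Vertical equilibrium: R_D = ΣP − R_E = 176.5 − 34.16 = 142.3 kN.

R_D = 142.3 kN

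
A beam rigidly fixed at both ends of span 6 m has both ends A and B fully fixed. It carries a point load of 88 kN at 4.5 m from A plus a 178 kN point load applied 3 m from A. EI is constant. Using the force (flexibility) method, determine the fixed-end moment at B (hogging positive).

M_B = 207.8 kN·m

Take the two fixed-end moments M_A, M_B as redundants; the released structure is the simple span AB.
Simple-span end rotations at A and B under the given loads:
  at A: point load 88 at a = 4.5: Pab(L + b)/(6LEI) = 123.8/EI
  at B: point load 88 at a = 4.5: Pab(L + a)/(6LEI) = 173.2/EI
  at A: point load 178 at a = 3: Pab(L + b)/(6LEI) = 400.5/EI
  at B: point load 178 at a = 3: Pab(L + a)/(6LEI) = 400.5/EI
  θ_A0 = 524.2/EI,  θ_B0 = 573.8/EI
Flexibility coefficients: a unit moment at one end gives L/(3EI) there and L/(6EI) at the far end, so f₁₁ = f₂₂ = 2/EI and f₁₂ = f₂₁ = 1/EI.
Compatibility — zero rotation at each built-in end:
  2 M_A + 1 M_B = 524.2
  1 M_A + 2 M_B = 573.8
Solving the pair gives M_A = 158.2 kN·m and M_B = 207.8 kN·m (hogging).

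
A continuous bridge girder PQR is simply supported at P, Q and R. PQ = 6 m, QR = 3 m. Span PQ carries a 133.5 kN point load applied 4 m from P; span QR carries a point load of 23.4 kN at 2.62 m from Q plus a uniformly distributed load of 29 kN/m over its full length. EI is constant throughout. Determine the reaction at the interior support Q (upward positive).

R_Q = 191.1 kN

Insert a hinge at Q; M_Q is the redundant, and each span becomes simply supported.
Rotations at Q on the released spans (each span's end-slope, ×1/EI):
  span PQ: point load 133.5 at a = 4: Pab(L + a)/(6LEI) = 296.7/EI
  span QR: point load 23.4 at a = 2.62: Pab(L + b)/(6LEI) = 4.375/EI
  span QR: UDL 29: wL³/(24EI) = 32.62/EI
  relative rotation θ_0 = (296.7 + 37)/EI = 333.7/EI
A unit hogging moment at Q produces rotation L₁/(3EI) + L₂/(3EI) = 3/EI.
Compatibility: M_Q·(L₁+L₂)/(3EI) = θ_0, giving M_Q = 111.2 kN·m (hogging).
Span PQ, ΣM about P with M_Q applied at Q: R_Q^{PQ}·6 = 534 + 111.2, so R_Q^{PQ} = 107.5 kN and R_P = 133.5 − 107.5 = 25.96 kN.
Span QR, ΣM about R: R_Q^{QR}·3 = 139.4 + 111.2, so R_Q^{QR} = 83.54 kN and R_R = 110.4 − 83.54 = 26.86 kN.
R_Q = 107.5 + 83.54 = 191.1 kN.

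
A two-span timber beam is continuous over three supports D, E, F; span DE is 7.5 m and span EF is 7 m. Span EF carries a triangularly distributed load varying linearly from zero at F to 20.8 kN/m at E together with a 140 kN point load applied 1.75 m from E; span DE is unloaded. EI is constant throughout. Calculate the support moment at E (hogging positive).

M_E = 110.4 kN·m

Insert a hinge at E; M_E is the redundant, and each span becomes simply supported.
End slopes at the hinge E, treating each span as simply supported:
  span EF: triangular load, peak 20.8: w₀L³/(45EI) = 158.5/EI
  span EF: point load 140 at a = 1.75: Pab(L + b)/(6LEI) = 375.2/EI
  relative rotation θ_0 = (0 + 533.7)/EI = 533.7/EI
A unit hogging moment at E produces rotation L₁/(3EI) + L₂/(3EI) = 4.833/EI.
Compatibility: M_E·(L₁+L₂)/(3EI) = θ_0, giving M_E = 110.4 kN·m (hogging).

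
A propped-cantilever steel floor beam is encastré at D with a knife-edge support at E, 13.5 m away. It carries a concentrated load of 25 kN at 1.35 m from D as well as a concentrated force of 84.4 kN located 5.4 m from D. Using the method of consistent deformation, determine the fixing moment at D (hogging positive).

Take the reaction at E as the redundant and release it; the primary structure is a cantilever fixed at D.
Primary-structure tip deflection at E by superposition:
  point load 25 at a = 1.35: Pa²(3L − a)/(6EI) = 297.3/EI
  point load 84.4 at a = 5.4: Pa²(3L − a)/(6EI) = 14397/EI
  δ_0 = 14695/EI
Flexibility coefficient — unit upward force at E: δ_{EE} = L³/(3EI) = 820.1/EI.
The prop prevents deflection at E: R_E = δ_0/δ_{EE} = 14695/820.1 = 17.92 kN.
Moment equilibrium about D: M_D = Σ(load moments about D) − R_E·L = 489.5 − 17.92×13.5 = 247.6 kN·m.

M_D = 247.6 kN·m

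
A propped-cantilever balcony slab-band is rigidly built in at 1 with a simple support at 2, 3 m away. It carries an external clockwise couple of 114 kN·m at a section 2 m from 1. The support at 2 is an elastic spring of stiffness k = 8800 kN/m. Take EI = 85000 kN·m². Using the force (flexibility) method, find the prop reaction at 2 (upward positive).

Release the roller at 2. Primary structure: cantilever fixed at 1.
Primary-structure tip deflection at 2 by superposition:
  clockwise couple 114 at a = 2: M₀a(2L − a)/(2EI) = 456/EI
Flexibility coefficient — unit upward force at 2: δ_{22} = L³/(3EI) = 9/EI.
With EI = 85000 kN·m²: δ_0 = 0.005365 m and δ_{22} = 0.000106 m/kN.
Compatibility — the spring shortens by R_2/k under the reaction it provides: δ_0 − R_2·δ_{22} = R_2/k. With 1/k = 0.000114 m/kN, R_2 = δ_0 / (δ_{22} + 1/k) = 0.005365 / (0.000106 + 0.000114) = 24.44 kN.

R_2 = 24.44 kN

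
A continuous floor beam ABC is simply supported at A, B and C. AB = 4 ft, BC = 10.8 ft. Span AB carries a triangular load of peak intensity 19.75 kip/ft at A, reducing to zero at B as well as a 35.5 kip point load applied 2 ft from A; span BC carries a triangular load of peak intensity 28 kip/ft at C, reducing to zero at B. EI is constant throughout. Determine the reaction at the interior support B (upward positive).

Take M_B as the redundant. Released structure: two simple spans AB and BC with a hinge at B.
Rotations at B on the released spans (each span's end-slope, ×1/EI):
  span AB: triangular load, peak 19.75: 7w₀L³/(360EI) = 24.58/EI
  span AB: point load 35.5 at a = 2: Pab(L + a)/(6LEI) = 35.5/EI
  span BC: triangular load, peak 28: 7w₀L³/(360EI) = 685.8/EI
  relative rotation θ_0 = (60.08 + 685.8)/EI = 745.9/EI
A unit hogging moment at B produces rotation L₁/(3EI) + L₂/(3EI) = 4.933/EI.
Slope continuity at B: θ_0 = M_B·4.933/EI, so M_B = 745.9/4.933 = 151.2 kip·ft (hogging).
Span AB, ΣM about A with M_B applied at B: R_B^{AB}·4 = 123.7 + 151.2, so R_B^{AB} = 68.72 kip and R_A = 75 − 68.72 = 6.283 kip.
Span BC, ΣM about C: R_B^{BC}·10.8 = 544.3 + 151.2, so R_B^{BC} = 64.4 kip and R_C = 151.2 − 64.4 = 86.8 kip.
R_B = 68.72 + 64.4 = 133.1 kip.

R_B = 133.1 kip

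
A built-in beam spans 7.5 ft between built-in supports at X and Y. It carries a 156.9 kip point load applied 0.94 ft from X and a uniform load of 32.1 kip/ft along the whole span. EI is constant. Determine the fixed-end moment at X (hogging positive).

M_X = 263.3 kip·ft

Release both end moments; the primary structure is a simply-supported span XY with redundants M_X and M_Y.
Simple-span end rotations at X and Y under the given loads:
  at X: point load 156.9 at a = 0.94: Pab(L + b)/(6LEI) = 302.3/EI
  at Y: point load 156.9 at a = 0.94: Pab(L + a)/(6LEI) = 181.5/EI
  at X: UDL 32.1: wL³/(24EI) = 564.3/EI
  at Y: UDL 32.1: wL³/(24EI) = 564.3/EI
  θ_X0 = 866.6/EI,  θ_Y0 = 745.7/EI
Flexibility coefficients: a unit moment at one end gives L/(3EI) there and L/(6EI) at the far end, so f₁₁ = f₂₂ = 2.5/EI and f₁₂ = f₂₁ = 1.25/EI.
Compatibility — zero rotation at each built-in end:
  2.5 M_X + 1.25 M_Y = 866.6
  1.25 M_X + 2.5 M_Y = 745.7
Solving the pair gives M_X = 263.3 kip·ft and M_Y = 166.6 kip·ft (hogging).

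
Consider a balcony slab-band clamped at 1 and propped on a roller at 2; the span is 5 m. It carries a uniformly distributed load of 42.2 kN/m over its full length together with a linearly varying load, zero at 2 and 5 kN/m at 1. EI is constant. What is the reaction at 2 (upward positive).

R_2 = 81.62 kN

Choose R_2 as the redundant. The primary structure is the cantilever fixed at 1.
Deflection at 2 on the released cantilever, summing each load's contribution:
  UDL 42.2: wL⁴/(8EI) = 3297/EI
  triangular load, peak 5 at the fixed end: w₀L⁴/(30EI) = 104.2/EI
  δ_0 = 3401/EI
Tip deflection under a unit load at 2: L³/(3EI) = 41.67/EI.
The prop prevents deflection at 2: R_2 = δ_0/δ_{22} = 3401/41.67 = 81.62 kN.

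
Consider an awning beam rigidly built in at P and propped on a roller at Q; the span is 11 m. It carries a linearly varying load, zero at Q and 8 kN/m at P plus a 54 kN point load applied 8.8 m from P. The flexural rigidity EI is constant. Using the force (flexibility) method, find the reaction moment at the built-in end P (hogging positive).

Remove the prop at Q; the released (primary) structure is a cantilever built in at P.
Primary-structure tip deflection at Q by superposition:
  triangular load, peak 8 at the fixed end: w₀L⁴/(30EI) = 3904/EI
  point load 54 at a = 8.8: Pa²(3L − a)/(6EI) = 16866/EI
  δ_0 = 20771/EI
Flexibility coefficient — unit upward force at Q: δ_{QQ} = L³/(3EI) = 443.7/EI.
Compatibility at Q: δ_0 − R_Q·δ_{QQ} = 0, so R_Q = 20771/443.7 = 46.82 kN.
Moment equilibrium about P: M_P = Σ(load moments about P) − R_Q·L = 636.5 − 46.82×11 = 121.6 kN·m.

M_P = 121.6 kN·m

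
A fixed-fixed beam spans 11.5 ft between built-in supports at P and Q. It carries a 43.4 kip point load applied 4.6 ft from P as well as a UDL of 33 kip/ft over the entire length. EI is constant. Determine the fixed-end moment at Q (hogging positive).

Take the two fixed-end moments M_P, M_Q as redundants; the released structure is the simple span PQ.
Simple-span end rotations at P and Q under the given loads:
  at P: point load 43.4 at a = 4.6: Pab(L + b)/(6LEI) = 367.3/EI
  at Q: point load 43.4 at a = 4.6: Pab(L + a)/(6LEI) = 321.4/EI
  at P: UDL 33: wL³/(24EI) = 2091/EI
  at Q: UDL 33: wL³/(24EI) = 2091/EI
  θ_P0 = 2459/EI,  θ_Q0 = 2413/EI
Flexibility coefficients: a unit moment at one end gives L/(3EI) there and L/(6EI) at the far end, so f₁₁ = f₂₂ = 3.833/EI and f₁₂ = f₂₁ = 1.917/EI.
Compatibility — zero rotation at each built-in end:
  3.833 M_P + 1.917 M_Q = 2459
  1.917 M_P + 3.833 M_Q = 2413
Solving the pair gives M_P = 435.6 kip·ft and M_Q = 411.6 kip·ft (hogging).

M_Q = 411.6 kip·ft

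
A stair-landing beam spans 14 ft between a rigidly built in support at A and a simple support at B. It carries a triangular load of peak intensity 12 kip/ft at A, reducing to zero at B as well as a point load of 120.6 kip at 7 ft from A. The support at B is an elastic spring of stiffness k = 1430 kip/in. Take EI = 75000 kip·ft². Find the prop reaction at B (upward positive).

R_B = 54.23 kip

Choose R_B as the redundant. The primary structure is the cantilever fixed at A.
Downward deflection at the released point B due to the loads:
  triangular load, peak 12 at the fixed end: w₀L⁴/(30EI) = 15366/EI
  point load 120.6 at a = 7: Pa²(3L − a)/(6EI) = 34472/EI
  δ_0 = 49838/EI
Flexibility coefficient — unit upward force at B: δ_{BB} = L³/(3EI) = 914.7/EI.
With EI = 75000 kip·ft²: δ_0 = 0.66451 ft and δ_{BB} = 0.012196 ft/kip.
Compatibility — the spring shortens by R_B/k under the reaction it provides: δ_0 − R_B·δ_{BB} = R_B/k. With 1/k = 1/(1430×12) ft/kip = 0.000058 ft/kip, R_B = δ_0 / (δ_{BB} + 1/k) = 0.66451 / (0.012196 + 0.000058) = 54.23 kip.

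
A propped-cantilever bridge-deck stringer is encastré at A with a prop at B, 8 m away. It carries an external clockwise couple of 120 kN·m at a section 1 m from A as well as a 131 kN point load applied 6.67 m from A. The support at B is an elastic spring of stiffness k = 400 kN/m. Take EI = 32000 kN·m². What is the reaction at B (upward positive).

Release the roller at B. Primary structure: cantilever fixed at A.
Primary-structure tip deflection at B by superposition:
  clockwise couple 120 at a = 1: M₀a(2L − a)/(2EI) = 900/EI
  point load 131 at a = 6.67: Pa²(3L − a)/(6EI) = 16833/EI
  δ_0 = 17733/EI
Flexibility coefficient — unit upward force at B: δ_{BB} = L³/(3EI) = 170.7/EI.
With EI = 32000 kN·m²: δ_0 = 0.55417 m and δ_{BB} = 0.005333 m/kN.
Compatibility — the spring shortens by R_B/k under the reaction it provides: δ_0 − R_B·δ_{BB} = R_B/k. With 1/k = 0.0025 m/kN, R_B = δ_0 / (δ_{BB} + 1/k) = 0.55417 / (0.005333 + 0.0025) = 70.74 kN.

R_B = 70.74 kN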